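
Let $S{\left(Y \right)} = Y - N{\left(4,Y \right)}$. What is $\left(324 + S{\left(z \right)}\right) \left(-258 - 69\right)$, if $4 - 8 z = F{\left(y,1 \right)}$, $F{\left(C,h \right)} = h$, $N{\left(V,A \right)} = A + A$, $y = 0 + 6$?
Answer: $- \frac{846603}{8} \approx -1.0583 \cdot 10^{5}$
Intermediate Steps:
$y = 6$
$N{\left(V,A \right)} = 2 A$
$z = \frac{3}{8}$ ($z = \frac{1}{2} - \frac{1}{8} = \frac{3}{8} \approx 0.375$)
$S{\left(Y \right)} = - Y$ ($S{\left(Y \right)} = Y - 2 Y = - Y$)
$\left(324 + S{\left(z \right)}\right) \left(-258 - 69\right) = \left(324 - \frac{3}{8}\right) \left(-258 - 69\right) = \left(324 - \frac{3}{8}\right) \left(-327\right) = \frac{2589}{8} \left(-327\right) = - \frac{846603}{8}$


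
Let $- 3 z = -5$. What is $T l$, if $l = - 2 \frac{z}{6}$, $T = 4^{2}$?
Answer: $- \frac{80}{9} \approx -8.8889$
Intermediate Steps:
$z = \frac{5}{3}$ ($z = \left(- \frac{1}{3}\right) \left(-5\right) = \frac{5}{3} \approx 1.6667$)
$T = 16$
$l = - \frac{5}{9}$ ($l = - 2 \frac{5}{3 \cdot 6} = - 2 \cdot \frac{5}{3} \cdot \frac{1}{6} = \left(-2\right) \frac{5}{18} = - \frac{5}{9} \approx -0.55556$)
$T l = 16 \left(- \frac{5}{9}\right) = - \frac{80}{9}$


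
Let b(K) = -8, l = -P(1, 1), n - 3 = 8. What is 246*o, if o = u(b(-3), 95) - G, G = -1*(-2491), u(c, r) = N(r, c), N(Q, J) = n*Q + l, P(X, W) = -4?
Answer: -354732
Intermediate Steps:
n = 11 (n = 3 + 8 = 11)
l = 4 (l = -1*(-4) = 4)
N(Q, J) = 4 + 11*Q (N(Q, J) = 11*Q + 4 = 4 + 11*Q)
u(c, r) = 4 + 11*r
G = 2491
o = -1442 (o = (4 + 11*95) - 1*2491 = (4 + 1045) - 2491 = 1049 - 2491 = -1442)
246*o = 246*(-1442) = -354732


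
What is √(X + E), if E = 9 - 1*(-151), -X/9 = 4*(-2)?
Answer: 2*√58 ≈ 15.232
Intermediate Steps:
X = 72 (X = -36*(-2) = -9*(-8) = 72)
E = 160 (E = 9 + 151 = 160)
√(X + E) = √(72 + 160) = √232 = 2*√58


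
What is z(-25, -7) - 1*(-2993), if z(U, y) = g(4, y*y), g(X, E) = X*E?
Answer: 3189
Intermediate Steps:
g(X, E) = E*X
z(U, y) = 4*y**2 (z(U, y) = (y*y)*4 = y**2*4 = 4*y**2)
z(-25, -7) - 1*(-2993) = 4*(-7)**2 - 1*(-2993) = 4*49 + 2993 = 196 + 2993 = 3189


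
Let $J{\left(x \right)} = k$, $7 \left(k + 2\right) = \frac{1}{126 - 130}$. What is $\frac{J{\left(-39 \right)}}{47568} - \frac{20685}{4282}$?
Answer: $- \frac{4591779719}{950535488} \approx -4.8307$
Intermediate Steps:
$k = - \frac{57}{28}$ ($k = -2 + \frac{1}{7 \left(126 - 130\right)} = -2 + \frac{1}{7 \left(-4\right)} = -2 + \frac{1}{7} \left(- \frac{1}{4}\right) = -2 - \frac{1}{28} = - \frac{57}{28} \approx -2.0357$)
$J{\left(x \right)} = - \frac{57}{28}$
$\frac{J{\left(-39 \right)}}{47568} - \frac{20685}{4282} = - \frac{57}{28 \cdot 47568} - \frac{20685}{4282} = \left(- \frac{57}{28}\right) \frac{1}{47568} - \frac{20685}{4282} = - \frac{19}{443968} - \frac{20685}{4282} = - \frac{4591779719}{950535488}$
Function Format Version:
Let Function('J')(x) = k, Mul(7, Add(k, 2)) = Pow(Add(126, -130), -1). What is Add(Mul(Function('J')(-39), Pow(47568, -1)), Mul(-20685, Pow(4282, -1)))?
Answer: Rational(-4591779719, 950535488) ≈ -4.8307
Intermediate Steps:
k = Rational(-57, 28) (k = Add(-2, Mul(Rational(1, 7), Pow(Add(126, -130), -1))) = Add(-2, Mul(Rational(1, 7), Pow(-4, -1))) = Add(-2, Mul(Rational(1, 7), Rational(-1, 4))) = Add(-2, Rational(-1, 28)) = Rational(-57, 28) ≈ -2.0357)
Function('J')(x) = Rational(-57, 28)
Add(Mul(Function('J')(-39), Pow(47568, -1)), Mul(-20685, Pow(4282, -1))) = Add(Mul(Rational(-57, 28), Pow(47568, -1)), Mul(-20685, Pow(4282, -1))) = Add(Mul(Rational(-57, 28), Rational(1, 47568)), Mul(-20685, Rational(1, 4282))) = Add(Rational(-19, 443968), Rational(-20685, 4282)) = Rational(-4591779719, 950535488)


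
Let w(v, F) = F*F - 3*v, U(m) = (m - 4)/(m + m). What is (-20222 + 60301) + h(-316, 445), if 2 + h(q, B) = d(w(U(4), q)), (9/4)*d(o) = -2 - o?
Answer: -12913/3 ≈ -4304.3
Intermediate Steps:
U(m) = (-4 + m)/(2*m) (U(m) = (-4 + m)/((2*m)) = (-4 + m)*(1/(2*m)) = (-4 + m)/(2*m))
w(v, F) = F² - 3*v
d(o) = -8/9 - 4*o/9 (d(o) = 4*(-2 - o)/9 = -8/9 - 4*o/9)
h(q, B) = -26/9 - 4*q²/9 (h(q, B) = -2 + (-8/9 - 4*(q² - 3*(-4 + 4)/(2*4))/9) = -2 + (-8/9 - 4*(q² - 3*0/(2*4))/9) = -2 + (-8/9 - 4*(q² - 3*0)/9) = -2 + (-8/9 - 4*(q² + 0)/9) = -2 + (-8/9 - 4*q²/9) = -26/9 - 4*q²/9)
(-20222 + 60301) + h(-316, 445) = (-20222 + 60301) + (-26/9 - 4/9*(-316)²) = 40079 + (-26/9 - 4/9*99856) = 40079 + (-26/9 - 399424/9) = 40079 - 133150/3 = -12913/3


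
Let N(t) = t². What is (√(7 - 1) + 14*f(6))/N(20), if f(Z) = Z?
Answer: 21/100 + √6/400 ≈ 0.21612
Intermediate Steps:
(√(7 - 1) + 14*f(6))/N(20) = (√(7 - 1) + 14*6)/(20²) = (√6 + 84)/400 = (84 + √6)*(1/400) = 21/100 + √6/400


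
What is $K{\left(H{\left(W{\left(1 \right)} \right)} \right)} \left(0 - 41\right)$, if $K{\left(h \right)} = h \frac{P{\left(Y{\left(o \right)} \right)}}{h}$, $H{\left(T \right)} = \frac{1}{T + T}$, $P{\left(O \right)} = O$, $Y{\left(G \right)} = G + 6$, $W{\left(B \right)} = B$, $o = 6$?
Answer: $-492$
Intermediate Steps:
$Y{\left(G \right)} = 6 + G$
$H{\left(T \right)} = \frac{1}{2 T}$
$K{\left(h \right)} = 12$ ($K{\left(h \right)} = h \frac{6 + 6}{h} = h \frac{12}{h} = 12$)
$K{\left(H{\left(W{\left(1 \right)} \right)} \right)} \left(0 - 41\right) = 12 \left(0 - 41\right) = 12 \left(-41\right) = -492$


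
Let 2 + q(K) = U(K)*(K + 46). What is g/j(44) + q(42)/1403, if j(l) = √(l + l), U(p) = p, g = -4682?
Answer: 3694/1403 - 2341*√22/22 ≈ -496.47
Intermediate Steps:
j(l) = √2*√l (j(l) = √(2*l) = √2*√l)
q(K) = -2 + K*(46 + K) (q(K) = -2 + K*(K + 46) = -2 + K*(46 + K))
g/j(44) + q(42)/1403 = -4682*√22/44 + (-2 + 42² + 46*42)/1403 = -4682*√22/44 + (-2 + 1764 + 1932)*(1/1403) = -4682*√22/44 + 3694*(1/1403) = -2341*√22/22 + 3694/1403 = 3694/1403 - 2341*√22/22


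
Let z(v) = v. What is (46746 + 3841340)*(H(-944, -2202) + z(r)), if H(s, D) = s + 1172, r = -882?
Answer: -2542808244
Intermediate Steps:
H(s, D) = 1172 + s
(46746 + 3841340)*(H(-944, -2202) + z(r)) = (46746 + 3841340)*((1172 - 944) - 882) = 3888086*(228 - 882) = 3888086*(-654) = -2542808244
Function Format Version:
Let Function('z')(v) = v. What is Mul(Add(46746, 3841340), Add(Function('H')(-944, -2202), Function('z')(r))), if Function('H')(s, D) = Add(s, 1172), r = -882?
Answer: -2542808244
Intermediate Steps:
Function('H')(s, D) = Add(1172, s)
Mul(Add(46746, 3841340), Add(Function('H')(-944, -2202), Function('z')(r))) = Mul(Add(46746, 3841340), Add(Add(1172, -944), -882)) = Mul(3888086, Add(228, -882)) = Mul(3888086, -654) = -2542808244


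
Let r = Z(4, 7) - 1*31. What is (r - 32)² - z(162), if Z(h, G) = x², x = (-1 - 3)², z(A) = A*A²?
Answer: -4214279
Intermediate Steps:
z(A) = A³
x = 16 (x = (-4)² = 16)
Z(h, G) = 256 (Z(h, G) = 16² = 256)
r = 225 (r = 256 - 1*31 = 256 - 31 = 225)
(r - 32)² - z(162) = (225 - 32)² - 1*162³ = 193² - 1*4251528 = 37249 - 4251528 = -4214279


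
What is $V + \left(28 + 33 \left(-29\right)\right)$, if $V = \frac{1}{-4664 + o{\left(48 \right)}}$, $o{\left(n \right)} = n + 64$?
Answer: $- \frac{4228809}{4552} \approx -929.0$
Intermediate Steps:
$o{\left(n \right)} = 64 + n$
$V = - \frac{1}{4552}$ ($V = \frac{1}{-4664 + \left(64 + 48\right)} = \frac{1}{-4664 + 112} = \frac{1}{-4552} = - \frac{1}{4552} \approx -0.00021968$)
$V + \left(28 + 33 \left(-29\right)\right) = - \frac{1}{4552} + \left(28 + 33 \left(-29\right)\right) = - \frac{1}{4552} + \left(28 - 957\right) = - \frac{1}{4552} - 929 = - \frac{4228809}{4552}$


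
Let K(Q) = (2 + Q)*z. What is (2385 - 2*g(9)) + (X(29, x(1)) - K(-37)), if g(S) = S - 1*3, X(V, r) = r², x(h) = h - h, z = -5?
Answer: 2198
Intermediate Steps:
x(h) = 0
g(S) = -3 + S (g(S) = S - 3 = -3 + S)
K(Q) = -10 - 5*Q (K(Q) = (2 + Q)*(-5) = -10 - 5*Q)
(2385 - 2*g(9)) + (X(29, x(1)) - K(-37)) = (2385 - 2*(-3 + 9)) + (0² - (-10 - 5*(-37))) = (2385 - 2*6) + (0 - (-10 + 185)) = (2385 - 12) + (0 - 1*175) = 2373 + (0 - 175) = 2373 - 175 = 2198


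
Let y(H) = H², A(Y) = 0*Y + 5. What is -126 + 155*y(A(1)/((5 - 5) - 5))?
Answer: 29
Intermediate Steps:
A(Y) = 5 (A(Y) = 0 + 5 = 5)
-126 + 155*y(A(1)/((5 - 5) - 5)) = -126 + 155*(5/((5 - 5) - 5))² = -126 + 155*(5/(0 - 5))² = -126 + 155*(5/(-5))² = -126 + 155*(5*(-⅕))² = -126 + 155*(-1)² = -126 + 155*1 = -126 + 155 = 29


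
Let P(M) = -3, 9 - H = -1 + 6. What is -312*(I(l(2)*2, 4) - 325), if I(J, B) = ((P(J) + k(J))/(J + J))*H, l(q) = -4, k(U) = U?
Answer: 100542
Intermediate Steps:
H = 4 (H = 9 - (-1 + 6) = 9 - 1*5 = 9 - 5 = 4)
I(J, B) = 2*(-3 + J)/J (I(J, B) = ((-3 + J)/(J + J))*4 = ((-3 + J)/((2*J)))*4 = ((-3 + J)*(1/(2*J)))*4 = ((-3 + J)/(2*J))*4 = 2*(-3 + J)/J)
-312*(I(l(2)*2, 4) - 325) = -312*((2 - 6/((-4*2))) - 325) = -312*((2 - 6/(-8)) - 325) = -312*((2 - 6*(-1/8)) - 325) = -312*((2 + 3/4) - 325) = -312*(11/4 - 325) = -312*(-1289/4) = 100542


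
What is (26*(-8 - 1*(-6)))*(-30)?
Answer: 1560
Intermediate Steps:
(26*(-8 - 1*(-6)))*(-30) = (26*(-8 + 6))*(-30) = (26*(-2))*(-30) = -52*(-30) = 1560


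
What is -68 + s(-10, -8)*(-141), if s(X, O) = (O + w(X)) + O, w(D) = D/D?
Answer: 2047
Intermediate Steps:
w(D) = 1
s(X, O) = 1 + 2*O (s(X, O) = (O + 1) + O = (1 + O) + O = 1 + 2*O)
-68 + s(-10, -8)*(-141) = -68 + (1 + 2*(-8))*(-141) = -68 + (1 - 16)*(-141) = -68 - 15*(-141) = -68 + 2115 = 2047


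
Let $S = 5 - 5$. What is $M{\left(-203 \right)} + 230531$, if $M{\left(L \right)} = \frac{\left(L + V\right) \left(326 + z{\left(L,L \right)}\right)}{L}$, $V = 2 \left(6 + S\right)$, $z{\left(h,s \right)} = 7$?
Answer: $\frac{46861396}{203} \approx 2.3084 \cdot 10^{5}$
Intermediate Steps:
$S = 0$
$V = 12$ ($V = 2 \left(6 + 0\right) = 2 \cdot 6 = 12$)
$M{\left(L \right)} = \frac{3996 + 333 L}{L}$ ($M{\left(L \right)} = \frac{\left(L + 12\right) \left(326 + 7\right)}{L} = \frac{\left(12 + L\right) 333}{L} = \frac{3996 + 333 L}{L}$)
$M{\left(-203 \right)} + 230531 = \left(333 + \frac{3996}{-203}\right) + 230531 = \left(333 + 3996 \left(- \frac{1}{203}\right)\right) + 230531 = \left(333 - \frac{3996}{203}\right) + 230531 = \frac{63603}{203} + 230531 = \frac{46861396}{203}$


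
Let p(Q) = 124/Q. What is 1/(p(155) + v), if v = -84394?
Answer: -5/421966 ≈ -1.1849e-5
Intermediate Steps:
1/(p(155) + v) = 1/(124/155 - 84394) = 1/(124*(1/155) - 84394) = 1/(4/5 - 84394) = 1/(-421966/5) = -5/421966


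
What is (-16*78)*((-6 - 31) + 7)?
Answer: 37440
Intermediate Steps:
(-16*78)*((-6 - 31) + 7) = -1248*(-37 + 7) = -1248*(-30) = 37440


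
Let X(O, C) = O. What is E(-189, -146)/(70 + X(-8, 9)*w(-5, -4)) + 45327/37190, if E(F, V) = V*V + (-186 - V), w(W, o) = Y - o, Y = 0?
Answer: 396488433/706610 ≈ 561.11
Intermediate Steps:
w(W, o) = -o (w(W, o) = 0 - o = -o)
E(F, V) = -186 + V**2 - V (E(F, V) = V**2 + (-186 - V) = -186 + V**2 - V)
E(-189, -146)/(70 + X(-8, 9)*w(-5, -4)) + 45327/37190 = (-186 + (-146)**2 - 1*(-146))/(70 - (-8)*(-4)) + 45327/37190 = (-186 + 21316 + 146)/(70 - 8*4) + 45327*(1/37190) = 21276/(70 - 32) + 45327/37190 = 21276/38 + 45327/37190 = 21276*(1/38) + 45327/37190 = 10638/19 + 45327/37190 = 396488433/706610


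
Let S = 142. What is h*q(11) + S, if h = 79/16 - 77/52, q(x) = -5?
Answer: 25941/208 ≈ 124.72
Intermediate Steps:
h = 719/208 (h = 79*(1/16) - 77*1/52 = 79/16 - 77/52 = 719/208 ≈ 3.4567)
h*q(11) + S = (719/208)*(-5) + 142 = -3595/208 + 142 = 25941/208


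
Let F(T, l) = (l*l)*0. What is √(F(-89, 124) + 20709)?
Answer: 3*√2301 ≈ 143.91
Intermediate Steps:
F(T, l) = 0 (F(T, l) = l²*0 = 0)
√(F(-89, 124) + 20709) = √(0 + 20709) = √20709 = 3*√2301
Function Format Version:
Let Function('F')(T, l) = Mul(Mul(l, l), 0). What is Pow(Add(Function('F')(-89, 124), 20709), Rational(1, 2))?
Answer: Mul(3, Pow(2301, Rational(1, 2))) ≈ 143.91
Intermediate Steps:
Function('F')(T, l) = 0 (Function('F')(T, l) = Mul(Pow(l, 2), 0) = 0)
Pow(Add(Function('F')(-89, 124), 20709), Rational(1, 2)) = Pow(Add(0, 20709), Rational(1, 2)) = Pow(20709, Rational(1, 2)) = Mul(3, Pow(2301, Rational(1, 2)))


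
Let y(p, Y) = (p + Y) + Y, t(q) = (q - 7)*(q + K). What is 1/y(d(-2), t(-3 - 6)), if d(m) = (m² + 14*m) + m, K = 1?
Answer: 1/230 ≈ 0.0043478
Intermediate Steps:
d(m) = m² + 15*m
t(q) = (1 + q)*(-7 + q) (t(q) = (q - 7)*(q + 1) = (-7 + q)*(1 + q) = (1 + q)*(-7 + q))
y(p, Y) = p + 2*Y (y(p, Y) = (Y + p) + Y = p + 2*Y)
1/y(d(-2), t(-3 - 6)) = 1/(-2*(15 - 2) + 2*(-7 + (-3 - 6)² - 6*(-3 - 6))) = 1/(-2*13 + 2*(-7 + (-9)² - 6*(-9))) = 1/(-26 + 2*(-7 + 81 + 54)) = 1/(-26 + 2*128) = 1/(-26 + 256) = 1/230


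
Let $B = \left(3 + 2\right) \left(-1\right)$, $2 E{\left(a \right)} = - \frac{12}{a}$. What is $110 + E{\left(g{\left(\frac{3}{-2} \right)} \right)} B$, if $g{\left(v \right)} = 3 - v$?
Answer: $\frac{350}{3} \approx 116.67$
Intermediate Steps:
$E{\left(a \right)} = - \frac{6}{a}$ ($E{\left(a \right)} = \frac{\left(-12\right) \frac{1}{a}}{2} = - \frac{6}{a}$)
$B = -5$ ($B = 5 \left(-1\right) = -5$)
$110 + E{\left(g{\left(\frac{3}{-2} \right)} \right)} B = 110 + - \frac{6}{3 - \frac{3}{-2}} \left(-5\right) = 110 + - \frac{6}{3 - 3 \left(- \frac{1}{2}\right)} \left(-5\right) = 110 + - \frac{6}{3 - - \frac{3}{2}} \left(-5\right) = 110 + - \frac{6}{3 + \frac{3}{2}} \left(-5\right) = 110 + - \frac{6}{\frac{9}{2}} \left(-5\right) = 110 + \left(-6\right) \frac{2}{9} \left(-5\right) = 110 - - \frac{20}{3} = 110 + \frac{20}{3} = \frac{350}{3}$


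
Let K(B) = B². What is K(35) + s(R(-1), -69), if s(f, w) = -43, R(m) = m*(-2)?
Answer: 1182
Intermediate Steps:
R(m) = -2*m
K(35) + s(R(-1), -69) = 35² - 43 = 1225 - 43 = 1182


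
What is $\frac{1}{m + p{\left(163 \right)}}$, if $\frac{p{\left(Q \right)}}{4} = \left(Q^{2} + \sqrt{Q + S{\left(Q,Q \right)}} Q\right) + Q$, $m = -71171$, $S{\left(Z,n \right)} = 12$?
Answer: $\frac{35757}{1204169849} - \frac{3260 \sqrt{7}}{1204169849} \approx 2.2532 \cdot 10^{-5}$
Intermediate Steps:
$p{\left(Q \right)} = 4 Q + 4 Q^{2} + 4 Q \sqrt{12 + Q}$ ($p{\left(Q \right)} = 4 \left(\left(Q^{2} + \sqrt{Q + 12} Q\right) + Q\right) = 4 \left(\left(Q^{2} + \sqrt{12 + Q} Q\right) + Q\right) = 4 \left(\left(Q^{2} + Q \sqrt{12 + Q}\right) + Q\right) = 4 \left(Q + Q^{2} + Q \sqrt{12 + Q}\right) = 4 Q + 4 Q^{2} + 4 Q \sqrt{12 + Q}$)
$\frac{1}{m + p{\left(163 \right)}} = \frac{1}{-71171 + 4 \cdot 163 \left(1 + 163 + \sqrt{12 + 163}\right)} = \frac{1}{-71171 + 4 \cdot 163 \left(1 + 163 + \sqrt{175}\right)} = \frac{1}{-71171 + 4 \cdot 163 \left(1 + 163 + 5 \sqrt{7}\right)} = \frac{1}{-71171 + 4 \cdot 163 \left(164 + 5 \sqrt{7}\right)} = \frac{1}{-71171 + \left(106928 + 3260 \sqrt{7}\right)} = \frac{1}{35757 + 3260 \sqrt{7}}$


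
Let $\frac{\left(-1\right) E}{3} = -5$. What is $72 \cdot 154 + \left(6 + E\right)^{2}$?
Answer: $11529$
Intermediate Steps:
$E = 15$ ($E = \left(-3\right) \left(-5\right) = 15$)
$72 \cdot 154 + \left(6 + E\right)^{2} = 72 \cdot 154 + \left(6 + 15\right)^{2} = 11088 + 21^{2} = 11088 + 441 = 11529$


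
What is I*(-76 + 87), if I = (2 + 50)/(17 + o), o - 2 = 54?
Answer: 572/73 ≈ 7.8356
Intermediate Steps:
o = 56 (o = 2 + 54 = 56)
I = 52/73 (I = (2 + 50)/(17 + 56) = 52/73 ≈ 0.71233)
I*(-76 + 87) = 52*(-76 + 87)/73 = (52/73)*11 = 572/73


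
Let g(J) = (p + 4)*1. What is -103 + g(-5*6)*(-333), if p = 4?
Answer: -2767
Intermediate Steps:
g(J) = 8 (g(J) = (4 + 4)*1 = 8*1 = 8)
-103 + g(-5*6)*(-333) = -103 + 8*(-333) = -103 - 2664 = -2767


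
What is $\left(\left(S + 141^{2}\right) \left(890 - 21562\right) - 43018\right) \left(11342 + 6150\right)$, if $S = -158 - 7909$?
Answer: $-4272631358792$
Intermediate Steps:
$S = -8067$
$\left(\left(S + 141^{2}\right) \left(890 - 21562\right) - 43018\right) \left(11342 + 6150\right) = \left(\left(-8067 + 141^{2}\right) \left(890 - 21562\right) - 43018\right) \left(11342 + 6150\right) = \left(\left(-8067 + 19881\right) \left(-20672\right) - 43018\right) 17492 = \left(11814 \left(-20672\right) - 43018\right) 17492 = \left(-244219008 - 43018\right) 17492 = \left(-244262026\right) 17492 = -4272631358792$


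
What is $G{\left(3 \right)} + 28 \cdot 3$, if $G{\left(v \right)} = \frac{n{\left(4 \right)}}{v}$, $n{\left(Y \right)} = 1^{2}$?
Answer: $\frac{253}{3} \approx 84.333$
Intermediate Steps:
$n{\left(Y \right)} = 1$
$G{\left(v \right)} = \frac{1}{v}$ ($G{\left(v \right)} = 1 \frac{1}{v} = \frac{1}{v}$)
$G{\left(3 \right)} + 28 \cdot 3 = \frac{1}{3} + 28 \cdot 3 = \frac{1}{3} + 84 = \frac{253}{3}$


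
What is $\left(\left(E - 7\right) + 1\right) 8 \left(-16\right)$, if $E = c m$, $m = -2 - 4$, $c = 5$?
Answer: $4608$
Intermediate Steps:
$m = -6$
$E = -30$ ($E = 5 \left(-6\right) = -30$)
$\left(\left(E - 7\right) + 1\right) 8 \left(-16\right) = \left(\left(-30 - 7\right) + 1\right) 8 \left(-16\right) = \left(-37 + 1\right) 8 \left(-16\right) = \left(-36\right) 8 \left(-16\right) = \left(-288\right) \left(-16\right) = 4608$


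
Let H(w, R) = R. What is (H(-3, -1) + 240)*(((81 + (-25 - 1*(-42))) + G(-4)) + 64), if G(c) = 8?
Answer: 40630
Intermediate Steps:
(H(-3, -1) + 240)*(((81 + (-25 - 1*(-42))) + G(-4)) + 64) = (-1 + 240)*(((81 + (-25 - 1*(-42))) + 8) + 64) = 239*(((81 + (-25 + 42)) + 8) + 64) = 239*(((81 + 17) + 8) + 64) = 239*((98 + 8) + 64) = 239*(106 + 64) = 239*170 = 40630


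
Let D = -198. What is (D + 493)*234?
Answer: 69030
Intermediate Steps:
(D + 493)*234 = (-198 + 493)*234 = 295*234 = 69030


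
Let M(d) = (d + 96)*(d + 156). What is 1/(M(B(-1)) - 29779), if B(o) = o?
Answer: -1/15054 ≈ -6.6428e-5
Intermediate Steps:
M(d) = (96 + d)*(156 + d)
1/(M(B(-1)) - 29779) = 1/((14976 + (-1)**2 + 252*(-1)) - 29779) = 1/((14976 + 1 - 252) - 29779) = 1/(14725 - 29779) = 1/(-15054) = -1/15054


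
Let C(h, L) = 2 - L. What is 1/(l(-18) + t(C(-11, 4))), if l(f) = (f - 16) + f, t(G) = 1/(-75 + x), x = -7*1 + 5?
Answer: -77/4005 ≈ -0.019226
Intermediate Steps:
x = -2 (x = -7 + 5 = -2)
t(G) = -1/77 (t(G) = 1/(-75 - 2) = 1/(-77) = -1/77)
l(f) = -16 + 2*f (l(f) = (-16 + f) + f = -16 + 2*f)
1/(l(-18) + t(C(-11, 4))) = 1/((-16 + 2*(-18)) - 1/77) = 1/((-16 - 36) - 1/77) = 1/(-52 - 1/77) = 1/(-4005/77) = -77/4005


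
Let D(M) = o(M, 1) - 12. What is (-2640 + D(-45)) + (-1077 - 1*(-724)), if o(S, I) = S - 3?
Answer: -3053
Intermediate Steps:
o(S, I) = -3 + S
D(M) = -15 + M (D(M) = (-3 + M) - 12 = -15 + M)
(-2640 + D(-45)) + (-1077 - 1*(-724)) = (-2640 + (-15 - 45)) + (-1077 - 1*(-724)) = (-2640 - 60) + (-1077 + 724) = -2700 - 353 = -3053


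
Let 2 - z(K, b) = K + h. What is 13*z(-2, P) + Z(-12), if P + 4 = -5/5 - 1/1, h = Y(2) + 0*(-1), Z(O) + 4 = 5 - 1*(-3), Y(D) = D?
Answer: 30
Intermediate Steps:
Z(O) = 4 (Z(O) = -4 + (5 - 1*(-3)) = -4 + (5 + 3) = -4 + 8 = 4)
h = 2 (h = 2 + 0*(-1) = 2 + 0 = 2)
P = -6 (P = -4 + (-5/5 - 1/1) = -4 + (-5*⅕ - 1*1) = -4 + (-1 - 1) = -4 - 2 = -6)
z(K, b) = -K (z(K, b) = 2 - (K + 2) = 2 - (2 + K) = 2 + (-2 - K) = -K)
13*z(-2, P) + Z(-12) = 13*(-1*(-2)) + 4 = 13*2 + 4 = 26 + 4 = 30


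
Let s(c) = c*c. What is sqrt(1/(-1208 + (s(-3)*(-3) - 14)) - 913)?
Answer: I*sqrt(1424282162)/1249 ≈ 30.216*I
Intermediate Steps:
s(c) = c**2
sqrt(1/(-1208 + (s(-3)*(-3) - 14)) - 913) = sqrt(1/(-1208 + ((-3)**2*(-3) - 14)) - 913) = sqrt(1/(-1208 + (9*(-3) - 14)) - 913) = sqrt(1/(-1208 + (-27 - 14)) - 913) = sqrt(1/(-1208 - 41) - 913) = sqrt(1/(-1249) - 913) = sqrt(-1/1249 - 913) = sqrt(-1140338/1249) = I*sqrt(1424282162)/1249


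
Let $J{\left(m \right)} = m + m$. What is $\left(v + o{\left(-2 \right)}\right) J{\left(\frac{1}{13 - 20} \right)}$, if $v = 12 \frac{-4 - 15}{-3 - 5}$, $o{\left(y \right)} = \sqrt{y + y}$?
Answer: $- \frac{57}{7} - \frac{4 i}{7} \approx -8.1429 - 0.57143 i$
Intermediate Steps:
$o{\left(y \right)} = \sqrt{2} \sqrt{y}$ ($o{\left(y \right)} = \sqrt{2 y} = \sqrt{2} \sqrt{y}$)
$J{\left(m \right)} = 2 m$
$v = \frac{57}{2}$ ($v = 12 \left(- \frac{19}{-8}\right) = 12 \left(\left(-19\right) \left(- \frac{1}{8}\right)\right) = 12 \cdot \frac{19}{8} = \frac{57}{2} \approx 28.5$)
$\left(v + o{\left(-2 \right)}\right) J{\left(\frac{1}{13 - 20} \right)} = \left(\frac{57}{2} + \sqrt{2} \sqrt{-2}\right) \frac{2}{13 - 20} = \left(\frac{57}{2} + \sqrt{2} i \sqrt{2}\right) \frac{2}{-7} = \left(\frac{57}{2} + 2 i\right) 2 \left(- \frac{1}{7}\right) = \left(\frac{57}{2} + 2 i\right) \left(- \frac{2}{7}\right) = - \frac{57}{7} - \frac{4 i}{7}$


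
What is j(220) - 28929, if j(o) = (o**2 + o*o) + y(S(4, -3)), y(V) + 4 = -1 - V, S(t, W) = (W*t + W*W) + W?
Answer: 67872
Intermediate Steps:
S(t, W) = W + W**2 + W*t (S(t, W) = (W*t + W**2) + W = (W**2 + W*t) + W = W + W**2 + W*t)
y(V) = -5 - V (y(V) = -4 + (-1 - V) = -5 - V)
j(o) = 1 + 2*o**2 (j(o) = (o**2 + o*o) + (-5 - (-3)*(1 - 3 + 4)) = (o**2 + o**2) + (-5 - (-3)*2) = 2*o**2 + (-5 - 1*(-6)) = 2*o**2 + (-5 + 6) = 2*o**2 + 1 = 1 + 2*o**2)
j(220) - 28929 = (1 + 2*220**2) - 28929 = (1 + 2*48400) - 28929 = (1 + 96800) - 28929 = 96801 - 28929 = 67872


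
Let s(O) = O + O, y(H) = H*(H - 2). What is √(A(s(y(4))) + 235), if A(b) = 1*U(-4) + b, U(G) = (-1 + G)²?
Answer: 2*√69 ≈ 16.613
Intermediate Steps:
y(H) = H*(-2 + H)
s(O) = 2*O
A(b) = 25 + b (A(b) = 1*(-1 - 4)² + b = 1*(-5)² + b = 1*25 + b = 25 + b)
√(A(s(y(4))) + 235) = √((25 + 2*(4*(-2 + 4))) + 235) = √((25 + 2*(4*2)) + 235) = √((25 + 2*8) + 235) = √((25 + 16) + 235) = √(41 + 235) = √276 = 2*√69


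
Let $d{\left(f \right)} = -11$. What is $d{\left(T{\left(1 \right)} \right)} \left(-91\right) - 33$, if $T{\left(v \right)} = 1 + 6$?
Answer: $968$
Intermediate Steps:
$T{\left(v \right)} = 7$
$d{\left(T{\left(1 \right)} \right)} \left(-91\right) - 33 = \left(-11\right) \left(-91\right) - 33 = 1001 - 33 = 968$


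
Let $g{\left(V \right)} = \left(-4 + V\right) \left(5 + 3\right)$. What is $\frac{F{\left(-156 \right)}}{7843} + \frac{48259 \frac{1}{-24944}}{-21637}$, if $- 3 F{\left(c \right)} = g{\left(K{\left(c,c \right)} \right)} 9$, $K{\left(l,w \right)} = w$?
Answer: $\frac{188443424987}{384815602864} \approx 0.4897$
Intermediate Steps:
$g{\left(V \right)} = -32 + 8 V$ ($g{\left(V \right)} = \left(-4 + V\right) 8 = -32 + 8 V$)
$F{\left(c \right)} = 96 - 24 c$ ($F{\left(c \right)} = - \frac{\left(-32 + 8 c\right) 9}{3} = - \frac{-288 + 72 c}{3} = 96 - 24 c$)
$\frac{F{\left(-156 \right)}}{7843} + \frac{48259 \frac{1}{-24944}}{-21637} = \frac{96 - -3744}{7843} + \frac{48259 \frac{1}{-24944}}{-21637} = \left(96 + 3744\right) \frac{1}{7843} + 48259 \left(- \frac{1}{24944}\right) \left(- \frac{1}{21637}\right) = 3840 \cdot \frac{1}{7843} - - \frac{48259}{539713328} = \frac{3840}{7843} + \frac{48259}{539713328} = \frac{188443424987}{384815602864}$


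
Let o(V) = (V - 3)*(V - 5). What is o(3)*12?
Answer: 0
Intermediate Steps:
o(V) = (-5 + V)*(-3 + V) (o(V) = (-3 + V)*(-5 + V) = (-5 + V)*(-3 + V))
o(3)*12 = (15 + 3² - 8*3)*12 = (15 + 9 - 24)*12 = 0*12 = 0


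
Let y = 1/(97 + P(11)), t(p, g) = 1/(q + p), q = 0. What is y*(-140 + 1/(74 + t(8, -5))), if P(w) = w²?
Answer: -41506/64637 ≈ -0.64214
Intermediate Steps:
t(p, g) = 1/p (t(p, g) = 1/(0 + p) = 1/p)
y = 1/218 (y = 1/(97 + 11²) = 1/(97 + 121) = 1/218 ≈ 0.0045872)
y*(-140 + 1/(74 + t(8, -5))) = (-140 + 1/(74 + 1/8))/218 = (-140 + 1/(74 + ⅛))/218 = (-140 + 1/(593/8))/218 = (-140 + 8/593)/218 = (1/218)*(-83012/593) = -41506/64637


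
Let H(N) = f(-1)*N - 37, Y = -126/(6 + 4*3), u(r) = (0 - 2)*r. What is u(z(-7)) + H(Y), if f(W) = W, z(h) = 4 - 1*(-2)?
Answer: -42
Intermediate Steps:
z(h) = 6 (z(h) = 4 + 2 = 6)
u(r) = -2*r
Y = -7 (Y = -126/(6 + 12) = -126/18 = -126*1/18 = -7)
H(N) = -37 - N (H(N) = -N - 37 = -37 - N)
u(z(-7)) + H(Y) = -2*6 + (-37 - 1*(-7)) = -12 + (-37 + 7) = -12 - 30 = -42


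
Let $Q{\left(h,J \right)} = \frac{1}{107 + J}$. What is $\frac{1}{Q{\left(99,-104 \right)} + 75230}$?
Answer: $\frac{3}{225691} \approx 1.3293 \cdot 10^{-5}$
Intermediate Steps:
$\frac{1}{Q{\left(99,-104 \right)} + 75230} = \frac{1}{\frac{1}{107 - 104} + 75230} = \frac{1}{\frac{1}{3} + 75230} = \frac{1}{\frac{225691}{3}} = \frac{3}{225691}$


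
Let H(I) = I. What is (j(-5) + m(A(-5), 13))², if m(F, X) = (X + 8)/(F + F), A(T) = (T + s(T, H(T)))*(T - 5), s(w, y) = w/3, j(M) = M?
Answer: 3751969/160000 ≈ 23.450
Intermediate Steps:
s(w, y) = w/3 (s(w, y) = w*(⅓) = w/3)
A(T) = 4*T*(-5 + T)/3 (A(T) = (T + T/3)*(T - 5) = (4*T/3)*(-5 + T) = 4*T*(-5 + T)/3)
m(F, X) = (8 + X)/(2*F) (m(F, X) = (8 + X)/((2*F)) = (8 + X)*(1/(2*F)) = (8 + X)/(2*F))
(j(-5) + m(A(-5), 13))² = (-5 + (8 + 13)/(2*(((4/3)*(-5)*(-5 - 5)))))² = (-5 + (½)*21/((4/3)*(-5)*(-10)))² = (-5 + (½)*21/(200/3))² = (-5 + (½)*(3/200)*21)² = (-5 + 63/400)² = (-1937/400)² = 3751969/160000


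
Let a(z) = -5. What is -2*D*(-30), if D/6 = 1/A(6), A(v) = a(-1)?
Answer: -72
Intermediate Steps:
A(v) = -5
D = -6/5 (D = 6/(-5) = 6*(-1/5) = -6/5 ≈ -1.2000)
-2*D*(-30) = -2*(-6/5)*(-30) = (12/5)*(-30) = -72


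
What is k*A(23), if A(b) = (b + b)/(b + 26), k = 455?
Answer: 2990/7 ≈ 427.14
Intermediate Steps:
A(b) = 2*b/(26 + b) (A(b) = (2*b)/(26 + b) = 2*b/(26 + b))
k*A(23) = 455*(2*23/(26 + 23)) = 455*(2*23/49) = 455*(2*23*(1/49)) = 455*(46/49) = 2990/7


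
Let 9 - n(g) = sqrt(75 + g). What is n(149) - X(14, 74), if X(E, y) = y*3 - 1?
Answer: -212 - 4*sqrt(14) ≈ -226.97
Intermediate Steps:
X(E, y) = -1 + 3*y (X(E, y) = 3*y - 1 = -1 + 3*y)
n(g) = 9 - sqrt(75 + g)
n(149) - X(14, 74) = (9 - sqrt(75 + 149)) - (-1 + 3*74) = (9 - sqrt(224)) - (-1 + 222) = (9 - 4*sqrt(14)) - 1*221 = (9 - 4*sqrt(14)) - 221 = -212 - 4*sqrt(14)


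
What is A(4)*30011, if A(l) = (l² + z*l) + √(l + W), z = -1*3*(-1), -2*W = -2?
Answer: 840308 + 30011*√5 ≈ 9.0742e+5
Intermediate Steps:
W = 1 (W = -½*(-2) = 1)
z = 3 (z = -3*(-1) = 3)
A(l) = l² + √(1 + l) + 3*l (A(l) = (l² + 3*l) + √(l + 1) = (l² + 3*l) + √(1 + l) = l² + √(1 + l) + 3*l)
A(4)*30011 = (4² + √(1 + 4) + 3*4)*30011 = (16 + √5 + 12)*30011 = (28 + √5)*30011 = 840308 + 30011*√5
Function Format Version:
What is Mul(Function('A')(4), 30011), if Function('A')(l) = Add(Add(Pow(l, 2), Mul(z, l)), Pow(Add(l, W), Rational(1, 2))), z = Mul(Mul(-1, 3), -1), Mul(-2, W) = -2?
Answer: Add(840308, Mul(30011, Pow(5, Rational(1, 2)))) ≈ 9.0742e+5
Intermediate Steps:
W = 1 (W = Mul(Rational(-1, 2), -2) = 1)
z = 3 (z = Mul(-3, -1) = 3)
Function('A')(l) = Add(Pow(l, 2), Pow(Add(1, l), Rational(1, 2)), Mul(3, l)) (Function('A')(l) = Add(Add(Pow(l, 2), Mul(3, l)), Pow(Add(l, 1), Rational(1, 2))) = Add(Add(Pow(l, 2), Mul(3, l)), Pow(Add(1, l), Rational(1, 2))) = Add(Pow(l, 2), Pow(Add(1, l), Rational(1, 2)), Mul(3, l)))
Mul(Function('A')(4), 30011) = Mul(Add(Pow(4, 2), Pow(Add(1, 4), Rational(1, 2)), Mul(3, 4)), 30011) = Mul(Add(16, Pow(5, Rational(1, 2)), 12), 30011) = Mul(Add(28, Pow(5, Rational(1, 2))), 30011) = Add(840308, Mul(30011, Pow(5, Rational(1, 2))))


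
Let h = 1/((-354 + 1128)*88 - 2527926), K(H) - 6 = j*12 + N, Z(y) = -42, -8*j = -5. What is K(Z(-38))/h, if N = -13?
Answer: -1229907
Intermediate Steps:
j = 5/8 (j = -⅛*(-5) = 5/8 ≈ 0.62500)
K(H) = ½ (K(H) = 6 + ((5/8)*12 - 13) = 6 + (15/2 - 13) = 6 - 11/2 = ½)
h = -1/2459814 (h = 1/(774*88 - 2527926) = 1/(68112 - 2527926) = 1/(-2459814) = -1/2459814 ≈ -4.0653e-7)
K(Z(-38))/h = 1/(2*(-1/2459814)) = (½)*(-2459814) = -1229907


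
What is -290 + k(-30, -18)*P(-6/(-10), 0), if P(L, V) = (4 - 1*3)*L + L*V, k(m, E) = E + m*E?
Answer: 116/5 ≈ 23.200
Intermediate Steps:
k(m, E) = E + E*m
P(L, V) = L + L*V (P(L, V) = (4 - 3)*L + L*V = 1*L + L*V = L + L*V)
-290 + k(-30, -18)*P(-6/(-10), 0) = -290 + (-18*(1 - 30))*((-6/(-10))*(1 + 0)) = -290 + (-18*(-29))*(-6*(-⅒)*1) = -290 + 522*((⅗)*1) = -290 + 522*(⅗) = -290 + 1566/5 = 116/5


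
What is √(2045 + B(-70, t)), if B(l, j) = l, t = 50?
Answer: 5*√79 ≈ 44.441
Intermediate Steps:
√(2045 + B(-70, t)) = √(2045 - 70) = √1975 = 5*√79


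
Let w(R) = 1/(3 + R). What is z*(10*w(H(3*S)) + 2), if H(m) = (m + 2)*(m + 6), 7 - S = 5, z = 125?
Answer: 26000/99 ≈ 262.63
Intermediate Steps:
S = 2 (S = 7 - 1*5 = 7 - 5 = 2)
H(m) = (2 + m)*(6 + m)
z*(10*w(H(3*S)) + 2) = 125*(10/(3 + (12 + (3*2)² + 8*(3*2))) + 2) = 125*(10/(3 + (12 + 6² + 8*6)) + 2) = 125*(10/(3 + (12 + 36 + 48)) + 2) = 125*(10/(3 + 96) + 2) = 125*(10/99 + 2) = 125*(208/99) = 26000/99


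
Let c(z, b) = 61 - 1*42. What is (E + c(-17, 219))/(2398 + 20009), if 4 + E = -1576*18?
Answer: -9451/7469 ≈ -1.2654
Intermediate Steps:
c(z, b) = 19 (c(z, b) = 61 - 42 = 19)
E = -28372 (E = -4 - 1576*18 = -4 - 28368 = -28372)
(E + c(-17, 219))/(2398 + 20009) = (-28372 + 19)/(2398 + 20009) = -28353/22407 = -28353*1/22407 = -9451/7469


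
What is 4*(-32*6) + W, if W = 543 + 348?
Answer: 123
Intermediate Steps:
W = 891
4*(-32*6) + W = 4*(-32*6) + 891 = 4*(-192) + 891 = -768 + 891 = 123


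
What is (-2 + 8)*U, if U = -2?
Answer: -12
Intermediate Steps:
(-2 + 8)*U = (-2 + 8)*(-2) = 6*(-2) = -12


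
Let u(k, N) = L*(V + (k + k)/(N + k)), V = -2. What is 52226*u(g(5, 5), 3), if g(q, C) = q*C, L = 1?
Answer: -78339/7 ≈ -11191.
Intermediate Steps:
g(q, C) = C*q
u(k, N) = -2 + 2*k/(N + k) (u(k, N) = 1*(-2 + (k + k)/(N + k)) = 1*(-2 + (2*k)/(N + k)) = 1*(-2 + 2*k/(N + k)) = -2 + 2*k/(N + k))
52226*u(g(5, 5), 3) = 52226*(-2*3/(3 + 5*5)) = 52226*(-2*3/(3 + 25)) = 52226*(-2*3/28) = 52226*(-2*3*1/28) = 52226*(-3/14) = -78339/7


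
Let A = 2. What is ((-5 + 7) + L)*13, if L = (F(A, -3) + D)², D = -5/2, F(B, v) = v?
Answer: 1677/4 ≈ 419.25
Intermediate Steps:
D = -5/2 (D = -5*½ = -5/2 ≈ -2.5000)
L = 121/4 (L = (-3 - 5/2)² = (-11/2)² = 121/4 ≈ 30.250)
((-5 + 7) + L)*13 = ((-5 + 7) + 121/4)*13 = (2 + 121/4)*13 = (129/4)*13 = 1677/4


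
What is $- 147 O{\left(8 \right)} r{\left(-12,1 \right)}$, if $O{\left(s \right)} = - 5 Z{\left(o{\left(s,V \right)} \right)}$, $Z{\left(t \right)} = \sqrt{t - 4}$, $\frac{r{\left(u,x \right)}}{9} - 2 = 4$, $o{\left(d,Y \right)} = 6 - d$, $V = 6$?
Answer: $39690 i \sqrt{6} \approx 97220.0 i$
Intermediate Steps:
$r{\left(u,x \right)} = 54$ ($r{\left(u,x \right)} = 18 + 9 \cdot 4 = 18 + 36 = 54$)
$Z{\left(t \right)} = \sqrt{-4 + t}$
$O{\left(s \right)} = - 5 \sqrt{2 - s}$ ($O{\left(s \right)} = - 5 \sqrt{-4 - \left(-6 + s\right)} = - 5 \sqrt{2 - s}$)
$- 147 O{\left(8 \right)} r{\left(-12,1 \right)} = - 147 \left(- 5 \sqrt{2 - 8}\right) 54 = - 147 \left(- 5 \sqrt{-6}\right) 54 = - 147 \left(- 5 i \sqrt{6}\right) 54 = 735 i \sqrt{6} \cdot 54 = 39690 i \sqrt{6}$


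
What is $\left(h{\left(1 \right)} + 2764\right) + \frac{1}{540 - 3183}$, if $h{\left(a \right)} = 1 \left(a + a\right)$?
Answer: $\frac{7310537}{2643} \approx 2766.0$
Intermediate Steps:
$h{\left(a \right)} = 2 a$ ($h{\left(a \right)} = 1 \cdot 2 a = 2 a$)
$\left(h{\left(1 \right)} + 2764\right) + \frac{1}{540 - 3183} = \left(2 \cdot 1 + 2764\right) + \frac{1}{540 - 3183} = \left(2 + 2764\right) + \frac{1}{-2643} = 2766 - \frac{1}{2643} = \frac{7310537}{2643}$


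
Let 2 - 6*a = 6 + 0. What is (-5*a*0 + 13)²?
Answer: 169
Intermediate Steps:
a = -⅔ (a = ⅓ - (6 + 0)/6 = ⅓ - ⅙*6 = ⅓ - 1 = -⅔ ≈ -0.66667)
(-5*a*0 + 13)² = (-5*(-⅔)*0 + 13)² = ((10/3)*0 + 13)² = (0 + 13)² = 13² = 169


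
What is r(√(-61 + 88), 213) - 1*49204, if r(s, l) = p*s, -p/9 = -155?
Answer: -49204 + 4185*√3 ≈ -41955.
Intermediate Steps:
p = 1395 (p = -9*(-155) = 1395)
r(s, l) = 1395*s
r(√(-61 + 88), 213) - 1*49204 = 1395*√(-61 + 88) - 1*49204 = 1395*√27 - 49204 = 1395*(3*√3) - 49204 = 4185*√3 - 49204 = -49204 + 4185*√3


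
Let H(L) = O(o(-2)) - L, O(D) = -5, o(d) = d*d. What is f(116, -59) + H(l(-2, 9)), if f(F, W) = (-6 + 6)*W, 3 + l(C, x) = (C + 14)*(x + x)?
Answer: -218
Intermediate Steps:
l(C, x) = -3 + 2*x*(14 + C) (l(C, x) = -3 + (C + 14)*(x + x) = -3 + (14 + C)*(2*x) = -3 + 2*x*(14 + C))
o(d) = d²
f(F, W) = 0 (f(F, W) = 0*W = 0)
H(L) = -5 - L
f(116, -59) + H(l(-2, 9)) = 0 + (-5 - (-3 + 28*9 + 2*(-2)*9)) = 0 + (-5 - (-3 + 252 - 36)) = 0 + (-5 - 1*213) = 0 + (-5 - 213) = 0 - 218 = -218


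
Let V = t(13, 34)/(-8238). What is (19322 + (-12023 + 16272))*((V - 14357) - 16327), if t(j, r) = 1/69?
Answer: -45679185439731/63158 ≈ -7.2325e+8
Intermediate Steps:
t(j, r) = 1/69
V = -1/568422 (V = (1/69)/(-8238) = (1/69)*(-1/8238) = -1/568422 ≈ -1.7593e-6)
(19322 + (-12023 + 16272))*((V - 14357) - 16327) = (19322 + (-12023 + 16272))*((-1/568422 - 14357) - 16327) = (19322 + 4249)*(-8160834655/568422 - 16327) = 23571*(-17441460649/568422) = -45679185439731/63158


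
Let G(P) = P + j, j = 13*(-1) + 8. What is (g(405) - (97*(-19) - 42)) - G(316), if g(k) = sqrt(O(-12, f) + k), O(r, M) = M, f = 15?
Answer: 1574 + 2*sqrt(105) ≈ 1594.5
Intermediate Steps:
j = -5 (j = -13 + 8 = -5)
G(P) = -5 + P (G(P) = P - 5 = -5 + P)
g(k) = sqrt(15 + k)
(g(405) - (97*(-19) - 42)) - G(316) = (sqrt(15 + 405) - (97*(-19) - 42)) - (-5 + 316) = (sqrt(420) - (-1843 - 42)) - 1*311 = (2*sqrt(105) - 1*(-1885)) - 311 = (2*sqrt(105) + 1885) - 311 = (1885 + 2*sqrt(105)) - 311 = 1574 + 2*sqrt(105)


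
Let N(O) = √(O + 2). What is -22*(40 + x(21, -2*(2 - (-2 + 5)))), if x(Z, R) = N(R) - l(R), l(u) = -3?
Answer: -990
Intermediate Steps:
N(O) = √(2 + O)
x(Z, R) = 3 + √(2 + R) (x(Z, R) = √(2 + R) - 1*(-3) = √(2 + R) + 3 = 3 + √(2 + R))
-22*(40 + x(21, -2*(2 - (-2 + 5)))) = -22*(40 + (3 + √(2 - 2*(2 - (-2 + 5))))) = -22*(40 + (3 + √(2 - 2*(2 - 1*3)))) = -22*(40 + (3 + √(2 - 2*(2 - 3)))) = -22*(40 + (3 + √(2 - 2*(-1)))) = -22*(40 + (3 + √(2 + 2))) = -22*(40 + (3 + √4)) = -22*(40 + (3 + 2)) = -22*(40 + 5) = -22*45 = -990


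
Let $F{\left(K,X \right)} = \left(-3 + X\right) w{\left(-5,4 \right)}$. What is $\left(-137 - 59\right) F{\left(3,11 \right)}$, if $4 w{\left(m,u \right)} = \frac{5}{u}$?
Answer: $-490$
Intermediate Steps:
$w{\left(m,u \right)} = \frac{5}{4 u}$ ($w{\left(m,u \right)} = \frac{5 \frac{1}{u}}{4} = \frac{5}{4 u}$)
$F{\left(K,X \right)} = - \frac{15}{16} + \frac{5 X}{16}$ ($F{\left(K,X \right)} = \left(-3 + X\right) \frac{5}{4 \cdot 4} = \left(-3 + X\right) \frac{5}{4} \cdot \frac{1}{4} = \left(-3 + X\right) \frac{5}{16} = - \frac{15}{16} + \frac{5 X}{16}$)
$\left(-137 - 59\right) F{\left(3,11 \right)} = \left(-137 - 59\right) \left(- \frac{15}{16} + \frac{5}{16} \cdot 11\right) = - 196 \left(- \frac{15}{16} + \frac{55}{16}\right) = \left(-196\right) \frac{5}{2} = -490$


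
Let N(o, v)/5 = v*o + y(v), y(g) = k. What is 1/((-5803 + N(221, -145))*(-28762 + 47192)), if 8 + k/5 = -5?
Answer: -1/3065885790 ≈ -3.2617e-10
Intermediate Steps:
k = -65 (k = -40 + 5*(-5) = -40 - 25 = -65)
y(g) = -65
N(o, v) = -325 + 5*o*v (N(o, v) = 5*(v*o - 65) = 5*(o*v - 65) = 5*(-65 + o*v) = -325 + 5*o*v)
1/((-5803 + N(221, -145))*(-28762 + 47192)) = 1/((-5803 + (-325 + 5*221*(-145)))*(-28762 + 47192)) = 1/((-5803 + (-325 - 160225))*18430) = 1/((-5803 - 160550)*18430) = 1/(-166353*18430) = 1/(-3065885790) = -1/3065885790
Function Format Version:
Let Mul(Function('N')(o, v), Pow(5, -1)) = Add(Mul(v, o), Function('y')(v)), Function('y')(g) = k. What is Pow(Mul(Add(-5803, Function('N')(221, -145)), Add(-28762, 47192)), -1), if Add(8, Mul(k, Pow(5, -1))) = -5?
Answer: Rational(-1, 3065885790) ≈ -3.2617e-10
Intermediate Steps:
k = -65 (k = Add(-40, Mul(5, -5)) = Add(-40, -25) = -65)
Function('y')(g) = -65
Function('N')(o, v) = Add(-325, Mul(5, o, v)) (Function('N')(o, v) = Mul(5, Add(Mul(v, o), -65)) = Mul(5, Add(Mul(o, v), -65)) = Mul(5, Add(-65, Mul(o, v))) = Add(-325, Mul(5, o, v)))
Pow(Mul(Add(-5803, Function('N')(221, -145)), Add(-28762, 47192)), -1) = Pow(Mul(Add(-5803, Add(-325, Mul(5, 221, -145))), Add(-28762, 47192)), -1) = Pow(Mul(Add(-5803, Add(-325, -160225)), 18430), -1) = Pow(Mul(Add(-5803, -160550), 18430), -1) = Pow(Mul(-166353, 18430), -1) = Pow(-3065885790, -1) = Rational(-1, 3065885790)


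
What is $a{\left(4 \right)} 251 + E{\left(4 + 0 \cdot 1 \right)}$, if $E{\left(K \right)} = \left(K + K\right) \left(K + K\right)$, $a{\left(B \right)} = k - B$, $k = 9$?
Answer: $1319$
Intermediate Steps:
$a{\left(B \right)} = 9 - B$
$E{\left(K \right)} = 4 K^{2}$ ($E{\left(K \right)} = 2 K 2 K = 4 K^{2}$)
$a{\left(4 \right)} 251 + E{\left(4 + 0 \cdot 1 \right)} = \left(9 - 4\right) 251 + 4 \left(4 + 0 \cdot 1\right)^{2} = \left(9 - 4\right) 251 + 4 \left(4 + 0\right)^{2} = 5 \cdot 251 + 4 \cdot 4^{2} = 1255 + 4 \cdot 16 = 1255 + 64 = 1319$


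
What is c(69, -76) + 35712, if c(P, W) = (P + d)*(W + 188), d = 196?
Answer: 65392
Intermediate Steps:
c(P, W) = (188 + W)*(196 + P) (c(P, W) = (P + 196)*(W + 188) = (196 + P)*(188 + W) = (188 + W)*(196 + P))
c(69, -76) + 35712 = (36848 + 188*69 + 196*(-76) + 69*(-76)) + 35712 = (36848 + 12972 - 14896 - 5244) + 35712 = 29680 + 35712 = 65392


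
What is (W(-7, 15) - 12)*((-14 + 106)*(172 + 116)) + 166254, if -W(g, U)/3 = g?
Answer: 404718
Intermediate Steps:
W(g, U) = -3*g
(W(-7, 15) - 12)*((-14 + 106)*(172 + 116)) + 166254 = (-3*(-7) - 12)*((-14 + 106)*(172 + 116)) + 166254 = (21 - 12)*(92*288) + 166254 = 9*26496 + 166254 = 238464 + 166254 = 404718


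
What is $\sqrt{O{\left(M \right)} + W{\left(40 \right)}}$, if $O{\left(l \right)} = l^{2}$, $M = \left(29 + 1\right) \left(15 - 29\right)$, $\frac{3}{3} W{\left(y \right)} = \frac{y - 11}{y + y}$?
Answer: $\frac{\sqrt{70560145}}{20} \approx 420.0$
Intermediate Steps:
$W{\left(y \right)} = \frac{-11 + y}{2 y}$ ($W{\left(y \right)} = \frac{y - 11}{y + y} = \frac{-11 + y}{2 y}$)
$M = -420$ ($M = 30 \left(-14\right) = -420$)
$\sqrt{O{\left(M \right)} + W{\left(40 \right)}} = \sqrt{\left(-420\right)^{2} + \frac{-11 + 40}{2 \cdot 40}} = \sqrt{176400 + \frac{1}{2} \cdot \frac{1}{40} \cdot 29} = \sqrt{176400 + \frac{29}{80}} = \sqrt{\frac{14112029}{80}} = \frac{\sqrt{70560145}}{20}$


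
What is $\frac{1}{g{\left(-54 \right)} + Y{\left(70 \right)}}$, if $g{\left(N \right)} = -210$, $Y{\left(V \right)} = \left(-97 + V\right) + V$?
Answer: $- \frac{1}{167} \approx -0.005988$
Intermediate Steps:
$Y{\left(V \right)} = -97 + 2 V$
$\frac{1}{g{\left(-54 \right)} + Y{\left(70 \right)}} = \frac{1}{-210 + \left(-97 + 2 \cdot 70\right)} = \frac{1}{-210 + \left(-97 + 140\right)} = \frac{1}{-210 + 43} = \frac{1}{-167} = - \frac{1}{167}$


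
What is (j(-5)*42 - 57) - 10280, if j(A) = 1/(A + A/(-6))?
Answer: -258677/25 ≈ -10347.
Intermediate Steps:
j(A) = 6/(5*A) (j(A) = 1/(A + A*(-⅙)) = 1/(A - A/6) = 1/(5*A/6) = 6/(5*A))
(j(-5)*42 - 57) - 10280 = (((6/5)/(-5))*42 - 57) - 10280 = (((6/5)*(-⅕))*42 - 57) - 10280 = (-6/25*42 - 57) - 10280 = (-252/25 - 57) - 10280 = -1677/25 - 10280 = -258677/25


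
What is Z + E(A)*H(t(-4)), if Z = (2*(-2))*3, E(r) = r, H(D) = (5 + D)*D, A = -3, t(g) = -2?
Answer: 6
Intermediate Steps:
H(D) = D*(5 + D)
Z = -12 (Z = -4*3 = -12)
Z + E(A)*H(t(-4)) = -12 - (-6)*(5 - 2) = -12 - (-6)*3 = -12 - 3*(-6) = -12 + 18 = 6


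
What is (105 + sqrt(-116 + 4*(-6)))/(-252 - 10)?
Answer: -105/262 - I*sqrt(35)/131 ≈ -0.40076 - 0.045161*I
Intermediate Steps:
(105 + sqrt(-116 + 4*(-6)))/(-252 - 10) = (105 + sqrt(-116 - 24))/(-262) = (105 + sqrt(-140))*(-1/262) = (105 + 2*I*sqrt(35))*(-1/262) = -105/262 - I*sqrt(35)/131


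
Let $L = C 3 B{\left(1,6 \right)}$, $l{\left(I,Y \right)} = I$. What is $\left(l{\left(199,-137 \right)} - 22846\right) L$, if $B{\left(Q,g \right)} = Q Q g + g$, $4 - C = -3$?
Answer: $-5707044$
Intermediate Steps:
$C = 7$ ($C = 4 - -3 = 4 + 3 = 7$)
$B{\left(Q,g \right)} = g + g Q^{2}$ ($B{\left(Q,g \right)} = Q^{2} g + g = g Q^{2} + g = g + g Q^{2}$)
$L = 252$ ($L = 7 \cdot 3 \cdot 6 \left(1 + 1^{2}\right) = 21 \cdot 6 \left(1 + 1\right) = 21 \cdot 6 \cdot 2 = 21 \cdot 12 = 252$)
$\left(l{\left(199,-137 \right)} - 22846\right) L = \left(199 - 22846\right) 252 = \left(-22647\right) 252 = -5707044$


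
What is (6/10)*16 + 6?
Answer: 78/5 ≈ 15.600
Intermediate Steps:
(6/10)*16 + 6 = (6*(1/10))*16 + 6 = (3/5)*16 + 6 = 48/5 + 6 = 78/5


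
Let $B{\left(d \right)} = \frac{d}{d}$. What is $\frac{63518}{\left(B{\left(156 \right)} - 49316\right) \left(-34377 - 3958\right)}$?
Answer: $\frac{9074}{270070075} \approx 3.3599 \cdot 10^{-5}$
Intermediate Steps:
$B{\left(d \right)} = 1$
$\frac{63518}{\left(B{\left(156 \right)} - 49316\right) \left(-34377 - 3958\right)} = \frac{63518}{\left(1 - 49316\right) \left(-34377 - 3958\right)} = \frac{63518}{\left(-49315\right) \left(-38335\right)} = \frac{63518}{1890490525} = 63518 \cdot \frac{1}{1890490525} = \frac{9074}{270070075}$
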